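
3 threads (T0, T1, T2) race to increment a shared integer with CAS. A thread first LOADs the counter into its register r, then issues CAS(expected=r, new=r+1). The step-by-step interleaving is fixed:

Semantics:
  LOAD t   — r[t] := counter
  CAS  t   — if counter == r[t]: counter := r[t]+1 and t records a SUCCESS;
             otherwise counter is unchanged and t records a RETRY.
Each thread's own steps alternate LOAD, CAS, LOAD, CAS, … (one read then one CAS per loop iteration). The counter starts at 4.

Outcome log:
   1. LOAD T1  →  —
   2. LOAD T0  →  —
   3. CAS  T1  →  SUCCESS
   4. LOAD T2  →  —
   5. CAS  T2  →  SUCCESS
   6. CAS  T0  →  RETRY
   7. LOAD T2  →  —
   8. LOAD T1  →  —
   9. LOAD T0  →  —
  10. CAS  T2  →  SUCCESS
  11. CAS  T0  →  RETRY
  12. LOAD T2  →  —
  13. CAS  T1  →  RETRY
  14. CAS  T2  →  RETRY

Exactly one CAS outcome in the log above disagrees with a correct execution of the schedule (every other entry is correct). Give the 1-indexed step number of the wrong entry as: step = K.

Reference trace:
T1 LOAD — after: cnt=4, r=4 — load
T0 LOAD — after: cnt=4, r=4 — load
T1 CAS — after: cnt=5, r=4 — ok
T2 LOAD — after: cnt=5, r=5 — load
T2 CAS — after: cnt=6, r=5 — ok
T0 CAS — after: cnt=6, r=4 — retry
T2 LOAD — after: cnt=6, r=6 — load
T1 LOAD — after: cnt=6, r=6 — load
T0 LOAD — after: cnt=6, r=6 — load
T2 CAS — after: cnt=7, r=6 — ok
T0 CAS — after: cnt=7, r=6 — retry
T2 LOAD — after: cnt=7, r=7 — load
T1 CAS — after: cnt=7, r=6 — retry
T2 CAS — after: cnt=8, r=7 — ok
Flip is step 14.

step = 14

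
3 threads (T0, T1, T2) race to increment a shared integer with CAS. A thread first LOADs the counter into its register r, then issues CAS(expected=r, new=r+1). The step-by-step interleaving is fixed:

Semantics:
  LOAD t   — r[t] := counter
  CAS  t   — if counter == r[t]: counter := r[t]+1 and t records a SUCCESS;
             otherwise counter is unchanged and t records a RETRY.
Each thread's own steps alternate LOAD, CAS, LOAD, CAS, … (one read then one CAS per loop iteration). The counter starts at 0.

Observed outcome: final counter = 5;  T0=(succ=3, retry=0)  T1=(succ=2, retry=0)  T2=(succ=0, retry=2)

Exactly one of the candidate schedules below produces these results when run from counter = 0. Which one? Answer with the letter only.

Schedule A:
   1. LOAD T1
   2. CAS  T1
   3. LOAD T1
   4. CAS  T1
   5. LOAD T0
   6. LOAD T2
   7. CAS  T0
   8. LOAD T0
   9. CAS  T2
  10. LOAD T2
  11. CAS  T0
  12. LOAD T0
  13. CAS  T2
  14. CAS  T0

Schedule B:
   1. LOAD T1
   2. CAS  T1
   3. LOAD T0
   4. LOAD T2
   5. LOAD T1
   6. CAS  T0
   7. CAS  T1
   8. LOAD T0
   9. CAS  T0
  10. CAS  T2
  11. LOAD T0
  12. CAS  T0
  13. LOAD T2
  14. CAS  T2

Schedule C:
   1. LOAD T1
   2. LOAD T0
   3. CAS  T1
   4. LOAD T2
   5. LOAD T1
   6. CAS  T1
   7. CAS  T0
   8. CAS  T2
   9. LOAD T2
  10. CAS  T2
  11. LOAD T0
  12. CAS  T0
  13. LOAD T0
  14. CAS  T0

A

Simulating candidate A:
[1] T1.load  rd  (counter 0, T1.r 0)
[2] T1.cas  hit  (counter 1, T1.r 0)
[3] T1.load  rd  (counter 1, T1.r 1)
[4] T1.cas  hit  (counter 2, T1.r 1)
[5] T0.load  rd  (counter 2, T0.r 2)
[6] T2.load  rd  (counter 2, T2.r 2)
[7] T0.cas  hit  (counter 3, T0.r 2)
[8] T0.load  rd  (counter 3, T0.r 3)
[9] T2.cas  miss  (counter 3, T2.r 2)
[10] T2.load  rd  (counter 3, T2.r 3)
[11] T0.cas  hit  (counter 4, T0.r 3)
[12] T0.load  rd  (counter 4, T0.r 4)
[13] T2.cas  miss  (counter 4, T2.r 3)
[14] T0.cas  hit  (counter 5, T0.r 4)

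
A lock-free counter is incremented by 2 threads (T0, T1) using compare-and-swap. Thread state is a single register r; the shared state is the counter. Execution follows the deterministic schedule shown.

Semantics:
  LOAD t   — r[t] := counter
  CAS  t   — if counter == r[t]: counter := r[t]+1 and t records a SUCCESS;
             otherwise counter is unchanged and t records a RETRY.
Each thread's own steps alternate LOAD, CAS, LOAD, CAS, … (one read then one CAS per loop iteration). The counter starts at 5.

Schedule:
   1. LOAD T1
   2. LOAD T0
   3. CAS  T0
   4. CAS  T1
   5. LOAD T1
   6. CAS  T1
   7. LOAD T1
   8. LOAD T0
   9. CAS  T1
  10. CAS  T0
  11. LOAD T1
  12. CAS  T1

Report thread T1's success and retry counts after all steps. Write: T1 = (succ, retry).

T1 = (3, 1)

T1 LOAD — after: cnt=5, r=5 — load
T0 LOAD — after: cnt=5, r=5 — load
T0 CAS — after: cnt=6, r=5 — ok
T1 CAS — after: cnt=6, r=5 — retry
T1 LOAD — after: cnt=6, r=6 — load
T1 CAS — after: cnt=7, r=6 — ok
T1 LOAD — after: cnt=7, r=7 — load
T0 LOAD — after: cnt=7, r=7 — load
T1 CAS — after: cnt=8, r=7 — ok
T0 CAS — after: cnt=8, r=7 — retry
T1 LOAD — after: cnt=8, r=8 — load
T1 CAS — after: cnt=9, r=8 — ok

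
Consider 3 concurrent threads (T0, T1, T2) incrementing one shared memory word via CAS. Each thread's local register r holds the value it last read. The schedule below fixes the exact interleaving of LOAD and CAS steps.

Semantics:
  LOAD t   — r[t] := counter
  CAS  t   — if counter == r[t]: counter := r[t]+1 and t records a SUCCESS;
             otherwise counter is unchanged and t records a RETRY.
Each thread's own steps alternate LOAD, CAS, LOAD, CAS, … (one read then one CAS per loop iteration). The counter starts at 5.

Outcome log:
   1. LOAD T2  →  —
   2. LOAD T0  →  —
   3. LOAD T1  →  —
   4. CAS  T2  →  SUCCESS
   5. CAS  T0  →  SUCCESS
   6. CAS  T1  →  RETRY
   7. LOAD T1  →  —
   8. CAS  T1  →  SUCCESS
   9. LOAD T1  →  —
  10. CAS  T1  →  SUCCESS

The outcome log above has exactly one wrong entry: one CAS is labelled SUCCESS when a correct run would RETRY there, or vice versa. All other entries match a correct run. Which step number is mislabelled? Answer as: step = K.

Re-executing:
step 1: T2 LOAD ⇒ load; ctr=5 reg=5
step 2: T0 LOAD ⇒ load; ctr=5 reg=5
step 3: T1 LOAD ⇒ load; ctr=5 reg=5
step 4: T2 CAS ⇒ ok; ctr=6 reg=5
step 5: T0 CAS ⇒ retry; ctr=6 reg=5
step 6: T1 CAS ⇒ retry; ctr=6 reg=5
step 7: T1 LOAD ⇒ load; ctr=6 reg=6
step 8: T1 CAS ⇒ ok; ctr=7 reg=6
step 9: T1 LOAD ⇒ load; ctr=7 reg=7
step 10: T1 CAS ⇒ ok; ctr=8 reg=7
Flip is step 5.

step = 5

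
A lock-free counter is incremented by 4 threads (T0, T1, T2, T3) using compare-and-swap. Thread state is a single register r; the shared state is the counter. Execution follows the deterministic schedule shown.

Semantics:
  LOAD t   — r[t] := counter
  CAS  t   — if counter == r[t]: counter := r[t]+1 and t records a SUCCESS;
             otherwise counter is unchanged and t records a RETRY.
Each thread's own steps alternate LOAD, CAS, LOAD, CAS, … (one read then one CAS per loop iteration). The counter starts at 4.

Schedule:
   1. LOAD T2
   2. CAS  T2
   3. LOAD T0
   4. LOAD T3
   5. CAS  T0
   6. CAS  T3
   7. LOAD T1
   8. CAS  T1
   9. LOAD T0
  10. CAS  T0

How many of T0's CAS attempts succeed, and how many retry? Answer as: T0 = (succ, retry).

T0 = (2, 0)

step 1: T2 LOAD ⇒ load; ctr=4 reg=4
step 2: T2 CAS ⇒ ok; ctr=5 reg=4
step 3: T0 LOAD ⇒ load; ctr=5 reg=5
step 4: T3 LOAD ⇒ load; ctr=5 reg=5
step 5: T0 CAS ⇒ ok; ctr=6 reg=5
step 6: T3 CAS ⇒ retry; ctr=6 reg=5
step 7: T1 LOAD ⇒ load; ctr=6 reg=6
step 8: T1 CAS ⇒ ok; ctr=7 reg=6
step 9: T0 LOAD ⇒ load; ctr=7 reg=7
step 10: T0 CAS ⇒ ok; ctr=8 reg=7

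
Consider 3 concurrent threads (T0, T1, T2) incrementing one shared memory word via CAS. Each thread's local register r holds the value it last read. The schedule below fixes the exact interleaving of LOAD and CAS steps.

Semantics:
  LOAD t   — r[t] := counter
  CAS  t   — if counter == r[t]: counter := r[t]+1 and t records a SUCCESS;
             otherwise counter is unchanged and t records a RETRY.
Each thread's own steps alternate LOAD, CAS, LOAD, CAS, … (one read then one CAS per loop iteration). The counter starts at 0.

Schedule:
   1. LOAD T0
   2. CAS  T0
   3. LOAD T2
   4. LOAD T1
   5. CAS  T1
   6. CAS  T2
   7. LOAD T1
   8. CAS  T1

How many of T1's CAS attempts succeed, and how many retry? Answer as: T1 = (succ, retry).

T1 = (2, 0)

   1) LOAD T0:  M=0  r_T0=0
   2) CAS  T0:  M=1  r_T0=0 ✓
   3) LOAD T2:  M=1  r_T2=1
   4) LOAD T1:  M=1  r_T1=1
   5) CAS  T1:  M=2  r_T1=1 ✓
   6) CAS  T2:  M=2  r_T2=1 ✗
   7) LOAD T1:  M=2  r_T1=2
   8) CAS  T1:  M=3  r_T1=2 ✓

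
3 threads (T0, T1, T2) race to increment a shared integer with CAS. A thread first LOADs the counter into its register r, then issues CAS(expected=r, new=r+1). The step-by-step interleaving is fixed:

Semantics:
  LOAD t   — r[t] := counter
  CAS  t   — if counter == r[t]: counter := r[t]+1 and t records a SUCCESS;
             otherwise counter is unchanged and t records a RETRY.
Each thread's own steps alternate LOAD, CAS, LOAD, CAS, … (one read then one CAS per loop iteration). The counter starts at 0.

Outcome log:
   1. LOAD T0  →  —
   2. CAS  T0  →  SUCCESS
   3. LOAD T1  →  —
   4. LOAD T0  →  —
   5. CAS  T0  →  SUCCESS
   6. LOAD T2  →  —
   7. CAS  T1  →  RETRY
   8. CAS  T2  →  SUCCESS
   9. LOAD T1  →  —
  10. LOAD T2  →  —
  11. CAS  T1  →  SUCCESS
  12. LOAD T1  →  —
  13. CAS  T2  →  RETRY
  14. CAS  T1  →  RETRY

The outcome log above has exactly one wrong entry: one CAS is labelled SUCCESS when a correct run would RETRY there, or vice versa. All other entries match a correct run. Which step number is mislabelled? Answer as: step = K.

step = 14

Re-executing:
[1] T0.load  rd  (counter 0, T0.r 0)
[2] T0.cas  hit  (counter 1, T0.r 0)
[3] T1.load  rd  (counter 1, T1.r 1)
[4] T0.load  rd  (counter 1, T0.r 1)
[5] T0.cas  hit  (counter 2, T0.r 1)
[6] T2.load  rd  (counter 2, T2.r 2)
[7] T1.cas  miss  (counter 2, T1.r 1)
[8] T2.cas  hit  (counter 3, T2.r 2)
[9] T1.load  rd  (counter 3, T1.r 3)
[10] T2.load  rd  (counter 3, T2.r 3)
[11] T1.cas  hit  (counter 4, T1.r 3)
[12] T1.load  rd  (counter 4, T1.r 4)
[13] T2.cas  miss  (counter 4, T2.r 3)
[14] T1.cas  hit  (counter 5, T1.r 4)
Flip is step 14.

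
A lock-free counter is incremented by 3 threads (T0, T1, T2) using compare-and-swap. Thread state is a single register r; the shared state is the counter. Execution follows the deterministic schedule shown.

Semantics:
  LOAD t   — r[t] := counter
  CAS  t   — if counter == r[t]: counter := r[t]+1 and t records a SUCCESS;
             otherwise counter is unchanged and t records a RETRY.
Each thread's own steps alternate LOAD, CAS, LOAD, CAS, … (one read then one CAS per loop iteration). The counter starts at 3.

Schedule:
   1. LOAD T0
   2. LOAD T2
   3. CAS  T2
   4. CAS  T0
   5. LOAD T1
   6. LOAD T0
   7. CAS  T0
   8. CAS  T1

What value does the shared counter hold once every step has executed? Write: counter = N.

counter = 5

[1] T0.load  rd  (counter 3, T0.r 3)
[2] T2.load  rd  (counter 3, T2.r 3)
[3] T2.cas  hit  (counter 4, T2.r 3)
[4] T0.cas  miss  (counter 4, T0.r 3)
[5] T1.load  rd  (counter 4, T1.r 4)
[6] T0.load  rd  (counter 4, T0.r 4)
[7] T0.cas  hit  (counter 5, T0.r 4)
[8] T1.cas  miss  (counter 5, T1.r 4)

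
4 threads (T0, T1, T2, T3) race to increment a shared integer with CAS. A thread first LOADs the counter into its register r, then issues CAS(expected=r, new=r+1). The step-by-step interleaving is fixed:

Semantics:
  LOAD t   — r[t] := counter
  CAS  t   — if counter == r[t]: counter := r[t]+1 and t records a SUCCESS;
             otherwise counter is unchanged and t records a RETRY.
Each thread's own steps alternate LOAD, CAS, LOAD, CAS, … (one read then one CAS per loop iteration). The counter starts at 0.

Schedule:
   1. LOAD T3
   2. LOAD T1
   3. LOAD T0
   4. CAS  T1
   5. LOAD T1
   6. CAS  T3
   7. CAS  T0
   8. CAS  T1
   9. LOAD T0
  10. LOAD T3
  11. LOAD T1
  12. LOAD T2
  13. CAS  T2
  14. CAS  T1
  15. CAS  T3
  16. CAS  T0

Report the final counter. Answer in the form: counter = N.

counter = 3

   1) LOAD T3:  M=0  r_T3=0
   2) LOAD T1:  M=0  r_T1=0
   3) LOAD T0:  M=0  r_T0=0
   4) CAS  T1:  M=1  r_T1=0 ✓
   5) LOAD T1:  M=1  r_T1=1
   6) CAS  T3:  M=1  r_T3=0 ✗
   7) CAS  T0:  M=1  r_T0=0 ✗
   8) CAS  T1:  M=2  r_T1=1 ✓
   9) LOAD T0:  M=2  r_T0=2
  10) LOAD T3:  M=2  r_T3=2
  11) LOAD T1:  M=2  r_T1=2
  12) LOAD T2:  M=2  r_T2=2
  13) CAS  T2:  M=3  r_T2=2 ✓
  14) CAS  T1:  M=3  r_T1=2 ✗
  15) CAS  T3:  M=3  r_T3=2 ✗
  16) CAS  T0:  M=3  r_T0=2 ✗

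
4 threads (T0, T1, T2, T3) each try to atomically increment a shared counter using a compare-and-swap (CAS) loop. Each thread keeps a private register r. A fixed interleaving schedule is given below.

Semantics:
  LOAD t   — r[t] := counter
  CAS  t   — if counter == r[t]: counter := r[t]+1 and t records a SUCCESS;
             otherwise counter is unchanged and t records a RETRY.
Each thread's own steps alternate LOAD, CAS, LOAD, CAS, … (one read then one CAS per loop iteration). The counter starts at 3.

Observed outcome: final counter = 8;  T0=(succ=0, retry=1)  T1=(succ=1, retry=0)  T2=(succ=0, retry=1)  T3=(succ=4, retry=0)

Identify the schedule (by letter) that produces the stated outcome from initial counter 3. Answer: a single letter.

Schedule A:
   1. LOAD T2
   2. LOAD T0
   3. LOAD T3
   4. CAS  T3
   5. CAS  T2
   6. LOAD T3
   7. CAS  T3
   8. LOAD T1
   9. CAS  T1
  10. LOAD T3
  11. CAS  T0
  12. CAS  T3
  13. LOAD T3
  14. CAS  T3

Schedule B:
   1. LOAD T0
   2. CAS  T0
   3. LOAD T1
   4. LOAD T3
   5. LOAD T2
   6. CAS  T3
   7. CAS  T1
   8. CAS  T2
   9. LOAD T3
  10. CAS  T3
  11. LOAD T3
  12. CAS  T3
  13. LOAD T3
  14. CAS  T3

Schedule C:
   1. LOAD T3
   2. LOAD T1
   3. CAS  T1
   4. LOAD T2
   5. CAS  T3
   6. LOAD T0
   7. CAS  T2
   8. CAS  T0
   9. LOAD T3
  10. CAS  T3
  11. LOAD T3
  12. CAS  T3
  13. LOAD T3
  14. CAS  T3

Tracing schedule A:
T2 LOAD — after: cnt=3, r=3 — load
T0 LOAD — after: cnt=3, r=3 — load
T3 LOAD — after: cnt=3, r=3 — load
T3 CAS — after: cnt=4, r=3 — ok
T2 CAS — after: cnt=4, r=3 — retry
T3 LOAD — after: cnt=4, r=4 — load
T3 CAS — after: cnt=5, r=4 — ok
T1 LOAD — after: cnt=5, r=5 — load
T1 CAS — after: cnt=6, r=5 — ok
T3 LOAD — after: cnt=6, r=6 — load
T0 CAS — after: cnt=6, r=3 — retry
T3 CAS — after: cnt=7, r=6 — ok
T3 LOAD — after: cnt=7, r=7 — load
T3 CAS — after: cnt=8, r=7 — ok

A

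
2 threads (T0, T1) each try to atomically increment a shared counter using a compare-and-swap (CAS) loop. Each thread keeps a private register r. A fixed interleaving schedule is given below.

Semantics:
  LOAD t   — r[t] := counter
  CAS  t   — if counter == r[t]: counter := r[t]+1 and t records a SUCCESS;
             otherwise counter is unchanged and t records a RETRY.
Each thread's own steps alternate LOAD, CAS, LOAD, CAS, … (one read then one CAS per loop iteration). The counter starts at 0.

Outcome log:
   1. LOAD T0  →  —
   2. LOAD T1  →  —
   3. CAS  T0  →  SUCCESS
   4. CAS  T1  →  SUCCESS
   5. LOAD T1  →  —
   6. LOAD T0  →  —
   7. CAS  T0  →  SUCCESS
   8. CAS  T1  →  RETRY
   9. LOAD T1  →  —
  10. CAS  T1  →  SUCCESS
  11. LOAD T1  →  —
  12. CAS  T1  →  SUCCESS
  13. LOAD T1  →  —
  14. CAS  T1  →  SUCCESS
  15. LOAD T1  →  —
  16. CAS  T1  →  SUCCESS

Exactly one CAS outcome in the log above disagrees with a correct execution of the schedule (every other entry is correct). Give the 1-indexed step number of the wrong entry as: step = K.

step = 4

Reference trace:
#1 T0 reads 0
#2 T1 reads 0
#3 T0 CAS(0→1) writes; counter now 1
#4 T1 CAS(0→1) fails; counter now 1
#5 T1 reads 1
#6 T0 reads 1
#7 T0 CAS(1→2) writes; counter now 2
#8 T1 CAS(1→2) fails; counter now 2
#9 T1 reads 2
#10 T1 CAS(2→3) writes; counter now 3
#11 T1 reads 3
#12 T1 CAS(3→4) writes; counter now 4
#13 T1 reads 4
#14 T1 CAS(4→5) writes; counter now 5
#15 T1 reads 5
#16 T1 CAS(5→6) writes; counter now 6
Log disagrees first at step 4.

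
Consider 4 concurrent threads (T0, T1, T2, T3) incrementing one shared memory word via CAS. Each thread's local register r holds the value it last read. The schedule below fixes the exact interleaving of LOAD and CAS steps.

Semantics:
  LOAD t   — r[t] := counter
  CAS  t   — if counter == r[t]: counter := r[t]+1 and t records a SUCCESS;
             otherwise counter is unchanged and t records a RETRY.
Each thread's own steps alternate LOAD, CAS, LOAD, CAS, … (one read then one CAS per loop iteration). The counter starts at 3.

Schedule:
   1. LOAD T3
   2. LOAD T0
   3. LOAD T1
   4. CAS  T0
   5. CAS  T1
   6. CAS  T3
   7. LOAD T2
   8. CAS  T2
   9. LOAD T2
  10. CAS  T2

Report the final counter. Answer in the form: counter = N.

counter = 6

step 1: T3 LOAD ⇒ load; ctr=3 reg=3
step 2: T0 LOAD ⇒ load; ctr=3 reg=3
step 3: T1 LOAD ⇒ load; ctr=3 reg=3
step 4: T0 CAS ⇒ ok; ctr=4 reg=3
step 5: T1 CAS ⇒ retry; ctr=4 reg=3
step 6: T3 CAS ⇒ retry; ctr=4 reg=3
step 7: T2 LOAD ⇒ load; ctr=4 reg=4
step 8: T2 CAS ⇒ ok; ctr=5 reg=4
step 9: T2 LOAD ⇒ load; ctr=5 reg=5
step 10: T2 CAS ⇒ ok; ctr=6 reg=5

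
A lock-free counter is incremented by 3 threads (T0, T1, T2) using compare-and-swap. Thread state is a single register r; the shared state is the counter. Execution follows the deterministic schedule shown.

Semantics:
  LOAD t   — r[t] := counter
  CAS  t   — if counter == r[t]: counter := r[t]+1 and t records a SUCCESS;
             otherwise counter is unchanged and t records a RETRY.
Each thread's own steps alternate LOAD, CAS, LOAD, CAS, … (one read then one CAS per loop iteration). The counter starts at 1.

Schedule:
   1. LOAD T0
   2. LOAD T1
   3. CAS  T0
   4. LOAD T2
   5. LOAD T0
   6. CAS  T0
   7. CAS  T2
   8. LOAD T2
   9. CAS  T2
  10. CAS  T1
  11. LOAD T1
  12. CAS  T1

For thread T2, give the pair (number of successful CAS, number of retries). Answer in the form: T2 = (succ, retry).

T0 LOAD — after: cnt=1, r=1 — load
T1 LOAD — after: cnt=1, r=1 — load
T0 CAS — after: cnt=2, r=1 — ok
T2 LOAD — after: cnt=2, r=2 — load
T0 LOAD — after: cnt=2, r=2 — load
T0 CAS — after: cnt=3, r=2 — ok
T2 CAS — after: cnt=3, r=2 — retry
T2 LOAD — after: cnt=3, r=3 — load
T2 CAS — after: cnt=4, r=3 — ok
T1 CAS — after: cnt=4, r=1 — retry
T1 LOAD — after: cnt=4, r=4 — load
T1 CAS — after: cnt=5, r=4 — ok

T2 = (1, 1)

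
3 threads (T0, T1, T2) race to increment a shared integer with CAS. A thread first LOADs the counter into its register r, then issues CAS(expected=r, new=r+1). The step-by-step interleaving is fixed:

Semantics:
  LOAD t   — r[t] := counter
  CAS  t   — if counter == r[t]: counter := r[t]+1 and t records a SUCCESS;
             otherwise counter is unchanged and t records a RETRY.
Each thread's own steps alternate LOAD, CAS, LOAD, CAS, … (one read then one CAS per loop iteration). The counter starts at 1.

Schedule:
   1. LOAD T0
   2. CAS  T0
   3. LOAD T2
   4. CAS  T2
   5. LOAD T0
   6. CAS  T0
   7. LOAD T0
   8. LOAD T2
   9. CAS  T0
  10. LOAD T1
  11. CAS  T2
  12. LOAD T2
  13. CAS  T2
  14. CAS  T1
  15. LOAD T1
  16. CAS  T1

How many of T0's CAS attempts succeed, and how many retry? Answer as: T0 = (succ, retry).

T0 = (3, 0)

[1] T0.load  rd  (counter 1, T0.r 1)
[2] T0.cas  hit  (counter 2, T0.r 1)
[3] T2.load  rd  (counter 2, T2.r 2)
[4] T2.cas  hit  (counter 3, T2.r 2)
[5] T0.load  rd  (counter 3, T0.r 3)
[6] T0.cas  hit  (counter 4, T0.r 3)
[7] T0.load  rd  (counter 4, T0.r 4)
[8] T2.load  rd  (counter 4, T2.r 4)
[9] T0.cas  hit  (counter 5, T0.r 4)
[10] T1.load  rd  (counter 5, T1.r 5)
[11] T2.cas  miss  (counter 5, T2.r 4)
[12] T2.load  rd  (counter 5, T2.r 5)
[13] T2.cas  hit  (counter 6, T2.r 5)
[14] T1.cas  miss  (counter 6, T1.r 5)
[15] T1.load  rd  (counter 6, T1.r 6)
[16] T1.cas  hit  (counter 7, T1.r 6)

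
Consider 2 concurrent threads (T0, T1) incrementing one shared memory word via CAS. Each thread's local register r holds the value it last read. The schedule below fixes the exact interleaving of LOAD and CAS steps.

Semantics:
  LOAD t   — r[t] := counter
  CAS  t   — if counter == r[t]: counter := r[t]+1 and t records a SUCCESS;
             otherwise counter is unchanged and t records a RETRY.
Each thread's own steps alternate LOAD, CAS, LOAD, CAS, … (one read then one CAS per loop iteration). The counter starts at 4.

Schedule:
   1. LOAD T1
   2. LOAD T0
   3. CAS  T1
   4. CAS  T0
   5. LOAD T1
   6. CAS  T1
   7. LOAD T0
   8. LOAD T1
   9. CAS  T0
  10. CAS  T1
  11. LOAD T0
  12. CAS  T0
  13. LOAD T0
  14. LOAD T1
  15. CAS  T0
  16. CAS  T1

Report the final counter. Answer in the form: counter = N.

counter = 9

1. LOAD T1 → mem=4 r[T1]=4 [LOAD]
2. LOAD T0 → mem=4 r[T0]=4 [LOAD]
3. CAS T1 → mem=5 r[T1]=4 [OK]
4. CAS T0 → mem=5 r[T0]=4 [RETRY]
5. LOAD T1 → mem=5 r[T1]=5 [LOAD]
6. CAS T1 → mem=6 r[T1]=5 [OK]
7. LOAD T0 → mem=6 r[T0]=6 [LOAD]
8. LOAD T1 → mem=6 r[T1]=6 [LOAD]
9. CAS T0 → mem=7 r[T0]=6 [OK]
10. CAS T1 → mem=7 r[T1]=6 [RETRY]
11. LOAD T0 → mem=7 r[T0]=7 [LOAD]
12. CAS T0 → mem=8 r[T0]=7 [OK]
13. LOAD T0 → mem=8 r[T0]=8 [LOAD]
14. LOAD T1 → mem=8 r[T1]=8 [LOAD]
15. CAS T0 → mem=9 r[T0]=8 [OK]
16. CAS T1 → mem=9 r[T1]=8 [RETRY]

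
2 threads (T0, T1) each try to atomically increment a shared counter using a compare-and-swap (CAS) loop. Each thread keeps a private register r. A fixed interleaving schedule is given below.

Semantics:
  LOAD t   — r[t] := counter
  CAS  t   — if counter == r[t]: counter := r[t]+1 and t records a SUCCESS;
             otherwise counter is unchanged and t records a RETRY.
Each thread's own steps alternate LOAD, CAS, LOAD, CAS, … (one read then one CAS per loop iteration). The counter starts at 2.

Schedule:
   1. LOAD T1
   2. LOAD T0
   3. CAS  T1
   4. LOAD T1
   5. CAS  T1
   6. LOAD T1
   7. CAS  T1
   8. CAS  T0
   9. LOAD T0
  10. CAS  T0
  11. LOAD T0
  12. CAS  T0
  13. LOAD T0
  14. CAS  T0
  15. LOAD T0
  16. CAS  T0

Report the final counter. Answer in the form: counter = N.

counter = 9

T1 LOAD — after: cnt=2, r=2 — load
T0 LOAD — after: cnt=2, r=2 — load
T1 CAS — after: cnt=3, r=2 — ok
T1 LOAD — after: cnt=3, r=3 — load
T1 CAS — after: cnt=4, r=3 — ok
T1 LOAD — after: cnt=4, r=4 — load
T1 CAS — after: cnt=5, r=4 — ok
T0 CAS — after: cnt=5, r=2 — retry
T0 LOAD — after: cnt=5, r=5 — load
T0 CAS — after: cnt=6, r=5 — ok
T0 LOAD — after: cnt=6, r=6 — load
T0 CAS — after: cnt=7, r=6 — ok
T0 LOAD — after: cnt=7, r=7 — load
T0 CAS — after: cnt=8, r=7 — ok
T0 LOAD — after: cnt=8, r=8 — load
T0 CAS — after: cnt=9, r=8 — ok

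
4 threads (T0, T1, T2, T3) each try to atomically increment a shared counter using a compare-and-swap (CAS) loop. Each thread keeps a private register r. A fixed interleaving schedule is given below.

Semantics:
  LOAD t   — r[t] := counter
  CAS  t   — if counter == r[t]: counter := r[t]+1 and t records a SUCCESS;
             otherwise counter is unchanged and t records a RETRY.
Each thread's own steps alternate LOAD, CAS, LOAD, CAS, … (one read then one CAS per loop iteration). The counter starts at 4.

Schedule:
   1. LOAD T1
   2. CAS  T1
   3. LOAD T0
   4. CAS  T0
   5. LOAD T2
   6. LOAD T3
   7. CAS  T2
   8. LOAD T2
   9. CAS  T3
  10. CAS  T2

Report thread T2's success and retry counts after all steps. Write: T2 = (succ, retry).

[1] T1.load  rd  (counter 4, T1.r 4)
[2] T1.cas  hit  (counter 5, T1.r 4)
[3] T0.load  rd  (counter 5, T0.r 5)
[4] T0.cas  hit  (counter 6, T0.r 5)
[5] T2.load  rd  (counter 6, T2.r 6)
[6] T3.load  rd  (counter 6, T3.r 6)
[7] T2.cas  hit  (counter 7, T2.r 6)
[8] T2.load  rd  (counter 7, T2.r 7)
[9] T3.cas  miss  (counter 7, T3.r 6)
[10] T2.cas  hit  (counter 8, T2.r 7)

T2 = (2, 0)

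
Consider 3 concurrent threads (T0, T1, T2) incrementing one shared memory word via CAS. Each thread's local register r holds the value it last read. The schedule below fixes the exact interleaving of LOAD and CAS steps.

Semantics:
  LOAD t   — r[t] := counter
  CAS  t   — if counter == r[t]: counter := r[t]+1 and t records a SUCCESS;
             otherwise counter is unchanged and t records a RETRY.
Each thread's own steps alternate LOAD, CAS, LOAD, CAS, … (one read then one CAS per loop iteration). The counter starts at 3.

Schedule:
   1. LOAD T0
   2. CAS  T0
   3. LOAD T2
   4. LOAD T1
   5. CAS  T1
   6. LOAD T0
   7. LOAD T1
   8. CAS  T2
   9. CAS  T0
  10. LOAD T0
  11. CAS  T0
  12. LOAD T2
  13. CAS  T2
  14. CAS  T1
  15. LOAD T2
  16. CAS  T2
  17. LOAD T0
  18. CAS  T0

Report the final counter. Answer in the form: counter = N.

   1) LOAD T0:  M=3  r_T0=3
   2) CAS  T0:  M=4  r_T0=3 ✓
   3) LOAD T2:  M=4  r_T2=4
   4) LOAD T1:  M=4  r_T1=4
   5) CAS  T1:  M=5  r_T1=4 ✓
   6) LOAD T0:  M=5  r_T0=5
   7) LOAD T1:  M=5  r_T1=5
   8) CAS  T2:  M=5  r_T2=4 ✗
   9) CAS  T0:  M=6  r_T0=5 ✓
  10) LOAD T0:  M=6  r_T0=6
  11) CAS  T0:  M=7  r_T0=6 ✓
  12) LOAD T2:  M=7  r_T2=7
  13) CAS  T2:  M=8  r_T2=7 ✓
  14) CAS  T1:  M=8  r_T1=5 ✗
  15) LOAD T2:  M=8  r_T2=8
  16) CAS  T2:  M=9  r_T2=8 ✓
  17) LOAD T0:  M=9  r_T0=9
  18) CAS  T0:  M=10  r_T0=9 ✓

counter = 10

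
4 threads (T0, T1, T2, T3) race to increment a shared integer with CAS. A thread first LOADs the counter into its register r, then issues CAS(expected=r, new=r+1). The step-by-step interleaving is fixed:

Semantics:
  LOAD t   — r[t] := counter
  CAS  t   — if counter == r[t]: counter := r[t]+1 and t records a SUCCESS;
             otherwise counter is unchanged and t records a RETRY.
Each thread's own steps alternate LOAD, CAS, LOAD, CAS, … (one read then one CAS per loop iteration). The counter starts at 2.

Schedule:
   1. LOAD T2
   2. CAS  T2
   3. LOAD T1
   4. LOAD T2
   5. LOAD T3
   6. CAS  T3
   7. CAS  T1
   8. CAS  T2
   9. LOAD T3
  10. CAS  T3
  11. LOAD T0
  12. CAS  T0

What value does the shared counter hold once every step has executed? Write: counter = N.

   1) LOAD T2:  M=2  r_T2=2
   2) CAS  T2:  M=3  r_T2=2 ✓
   3) LOAD T1:  M=3  r_T1=3
   4) LOAD T2:  M=3  r_T2=3
   5) LOAD T3:  M=3  r_T3=3
   6) CAS  T3:  M=4  r_T3=3 ✓
   7) CAS  T1:  M=4  r_T1=3 ✗
   8) CAS  T2:  M=4  r_T2=3 ✗
   9) LOAD T3:  M=4  r_T3=4
  10) CAS  T3:  M=5  r_T3=4 ✓
  11) LOAD T0:  M=5  r_T0=5
  12) CAS  T0:  M=6  r_T0=5 ✓

counter = 6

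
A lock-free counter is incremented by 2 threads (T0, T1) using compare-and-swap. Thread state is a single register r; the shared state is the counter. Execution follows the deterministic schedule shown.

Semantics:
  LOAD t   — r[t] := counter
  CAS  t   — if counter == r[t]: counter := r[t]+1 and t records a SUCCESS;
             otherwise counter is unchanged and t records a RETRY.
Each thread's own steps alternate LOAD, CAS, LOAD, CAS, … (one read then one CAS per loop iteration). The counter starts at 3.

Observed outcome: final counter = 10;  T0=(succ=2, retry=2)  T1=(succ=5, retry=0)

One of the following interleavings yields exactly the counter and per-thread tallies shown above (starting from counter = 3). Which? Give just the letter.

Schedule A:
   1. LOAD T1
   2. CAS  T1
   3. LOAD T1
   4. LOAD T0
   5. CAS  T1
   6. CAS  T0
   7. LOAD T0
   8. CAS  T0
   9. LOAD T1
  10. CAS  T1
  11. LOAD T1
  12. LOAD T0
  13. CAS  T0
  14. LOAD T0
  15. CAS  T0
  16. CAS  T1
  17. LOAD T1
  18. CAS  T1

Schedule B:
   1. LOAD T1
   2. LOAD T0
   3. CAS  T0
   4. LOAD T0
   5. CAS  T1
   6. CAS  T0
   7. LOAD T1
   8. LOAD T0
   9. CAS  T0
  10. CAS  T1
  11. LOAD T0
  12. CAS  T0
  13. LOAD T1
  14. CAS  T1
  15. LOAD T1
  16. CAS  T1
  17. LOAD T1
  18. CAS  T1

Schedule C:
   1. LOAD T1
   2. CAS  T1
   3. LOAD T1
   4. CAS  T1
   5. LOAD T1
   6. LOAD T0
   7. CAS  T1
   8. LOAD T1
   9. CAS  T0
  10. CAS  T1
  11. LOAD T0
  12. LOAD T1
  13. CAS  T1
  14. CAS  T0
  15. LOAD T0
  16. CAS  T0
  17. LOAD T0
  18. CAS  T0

C

Run C:
[1] T1.load  rd  (counter 3, T1.r 3)
[2] T1.cas  hit  (counter 4, T1.r 3)
[3] T1.load  rd  (counter 4, T1.r 4)
[4] T1.cas  hit  (counter 5, T1.r 4)
[5] T1.load  rd  (counter 5, T1.r 5)
[6] T0.load  rd  (counter 5, T0.r 5)
[7] T1.cas  hit  (counter 6, T1.r 5)
[8] T1.load  rd  (counter 6, T1.r 6)
[9] T0.cas  miss  (counter 6, T0.r 5)
[10] T1.cas  hit  (counter 7, T1.r 6)
[11] T0.load  rd  (counter 7, T0.r 7)
[12] T1.load  rd  (counter 7, T1.r 7)
[13] T1.cas  hit  (counter 8, T1.r 7)
[14] T0.cas  miss  (counter 8, T0.r 7)
[15] T0.load  rd  (counter 8, T0.r 8)
[16] T0.cas  hit  (counter 9, T0.r 8)
[17] T0.load  rd  (counter 9, T0.r 9)
[18] T0.cas  hit  (counter 10, T0.r 9)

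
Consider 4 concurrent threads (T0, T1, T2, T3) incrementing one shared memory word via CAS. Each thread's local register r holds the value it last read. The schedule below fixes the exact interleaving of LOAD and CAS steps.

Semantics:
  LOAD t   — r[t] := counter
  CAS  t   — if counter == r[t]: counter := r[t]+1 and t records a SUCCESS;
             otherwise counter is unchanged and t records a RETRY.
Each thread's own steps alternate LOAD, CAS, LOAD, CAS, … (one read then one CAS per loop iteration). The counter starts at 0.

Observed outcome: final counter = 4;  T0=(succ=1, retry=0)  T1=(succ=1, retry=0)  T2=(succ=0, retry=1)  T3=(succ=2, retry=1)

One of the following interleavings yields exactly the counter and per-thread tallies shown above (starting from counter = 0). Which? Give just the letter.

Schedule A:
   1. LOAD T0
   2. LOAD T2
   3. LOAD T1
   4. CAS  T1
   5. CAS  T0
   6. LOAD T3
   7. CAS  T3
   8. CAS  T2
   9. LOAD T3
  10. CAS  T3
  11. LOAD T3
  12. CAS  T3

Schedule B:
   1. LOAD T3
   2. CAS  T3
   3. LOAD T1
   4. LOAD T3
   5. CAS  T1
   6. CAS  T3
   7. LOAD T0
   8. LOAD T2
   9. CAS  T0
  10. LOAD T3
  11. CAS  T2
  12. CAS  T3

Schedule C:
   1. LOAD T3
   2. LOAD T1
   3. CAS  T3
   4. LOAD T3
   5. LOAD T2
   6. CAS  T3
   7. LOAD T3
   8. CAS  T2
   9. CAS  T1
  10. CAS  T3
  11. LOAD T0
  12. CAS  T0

B

Tracing schedule B:
   1) LOAD T3:  M=0  r_T3=0
   2) CAS  T3:  M=1  r_T3=0 ✓
   3) LOAD T1:  M=1  r_T1=1
   4) LOAD T3:  M=1  r_T3=1
   5) CAS  T1:  M=2  r_T1=1 ✓
   6) CAS  T3:  M=2  r_T3=1 ✗
   7) LOAD T0:  M=2  r_T0=2
   8) LOAD T2:  M=2  r_T2=2
   9) CAS  T0:  M=3  r_T0=2 ✓
  10) LOAD T3:  M=3  r_T3=3
  11) CAS  T2:  M=3  r_T2=2 ✗
  12) CAS  T3:  M=4  r_T3=3 ✓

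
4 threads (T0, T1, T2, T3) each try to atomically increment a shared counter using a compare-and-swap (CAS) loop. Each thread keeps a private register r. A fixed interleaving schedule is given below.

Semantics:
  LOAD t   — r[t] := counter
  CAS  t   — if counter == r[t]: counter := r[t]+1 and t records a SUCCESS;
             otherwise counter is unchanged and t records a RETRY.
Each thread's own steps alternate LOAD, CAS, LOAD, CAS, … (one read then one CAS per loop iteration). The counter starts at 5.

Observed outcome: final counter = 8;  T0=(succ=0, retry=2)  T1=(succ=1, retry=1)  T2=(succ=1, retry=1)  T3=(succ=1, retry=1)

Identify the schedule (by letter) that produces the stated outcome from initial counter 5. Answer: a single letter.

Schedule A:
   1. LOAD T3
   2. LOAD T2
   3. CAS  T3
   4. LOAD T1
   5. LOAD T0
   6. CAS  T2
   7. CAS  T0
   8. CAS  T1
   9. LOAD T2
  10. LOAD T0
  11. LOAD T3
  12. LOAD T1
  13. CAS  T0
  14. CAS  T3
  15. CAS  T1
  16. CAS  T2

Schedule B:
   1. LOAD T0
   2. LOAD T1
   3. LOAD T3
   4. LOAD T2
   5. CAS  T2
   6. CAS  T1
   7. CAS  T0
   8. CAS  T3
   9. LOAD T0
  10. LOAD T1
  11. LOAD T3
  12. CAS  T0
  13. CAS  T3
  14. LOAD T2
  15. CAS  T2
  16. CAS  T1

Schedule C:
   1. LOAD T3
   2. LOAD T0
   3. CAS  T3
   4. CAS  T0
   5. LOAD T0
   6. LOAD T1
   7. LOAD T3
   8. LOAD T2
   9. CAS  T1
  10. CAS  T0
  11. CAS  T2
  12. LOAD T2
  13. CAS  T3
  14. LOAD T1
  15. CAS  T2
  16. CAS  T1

C

Run C:
T3 LOAD — after: cnt=5, r=5 — load
T0 LOAD — after: cnt=5, r=5 — load
T3 CAS — after: cnt=6, r=5 — ok
T0 CAS — after: cnt=6, r=5 — retry
T0 LOAD — after: cnt=6, r=6 — load
T1 LOAD — after: cnt=6, r=6 — load
T3 LOAD — after: cnt=6, r=6 — load
T2 LOAD — after: cnt=6, r=6 — load
T1 CAS — after: cnt=7, r=6 — ok
T0 CAS — after: cnt=7, r=6 — retry
T2 CAS — after: cnt=7, r=6 — retry
T2 LOAD — after: cnt=7, r=7 — load
T3 CAS — after: cnt=7, r=6 — retry
T1 LOAD — after: cnt=7, r=7 — load
T2 CAS — after: cnt=8, r=7 — ok
T1 CAS — after: cnt=8, r=7 — retry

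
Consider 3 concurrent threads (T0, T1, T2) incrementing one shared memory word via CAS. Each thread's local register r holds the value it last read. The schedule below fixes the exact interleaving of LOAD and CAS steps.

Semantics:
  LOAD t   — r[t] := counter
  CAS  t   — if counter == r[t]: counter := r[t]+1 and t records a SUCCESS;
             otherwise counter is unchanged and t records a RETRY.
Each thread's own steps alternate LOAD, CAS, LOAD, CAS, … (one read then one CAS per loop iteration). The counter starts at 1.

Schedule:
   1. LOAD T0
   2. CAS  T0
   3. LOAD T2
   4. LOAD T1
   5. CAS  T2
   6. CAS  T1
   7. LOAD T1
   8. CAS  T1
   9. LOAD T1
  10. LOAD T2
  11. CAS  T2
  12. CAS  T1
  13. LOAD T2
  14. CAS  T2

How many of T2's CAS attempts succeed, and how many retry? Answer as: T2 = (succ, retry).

T2 = (3, 0)

1. LOAD T0 → mem=1 r[T0]=1 [LOAD]
2. CAS T0 → mem=2 r[T0]=1 [OK]
3. LOAD T2 → mem=2 r[T2]=2 [LOAD]
4. LOAD T1 → mem=2 r[T1]=2 [LOAD]
5. CAS T2 → mem=3 r[T2]=2 [OK]
6. CAS T1 → mem=3 r[T1]=2 [RETRY]
7. LOAD T1 → mem=3 r[T1]=3 [LOAD]
8. CAS T1 → mem=4 r[T1]=3 [OK]
9. LOAD T1 → mem=4 r[T1]=4 [LOAD]
10. LOAD T2 → mem=4 r[T2]=4 [LOAD]
11. CAS T2 → mem=5 r[T2]=4 [OK]
12. CAS T1 → mem=5 r[T1]=4 [RETRY]
13. LOAD T2 → mem=5 r[T2]=5 [LOAD]
14. CAS T2 → mem=6 r[T2]=5 [OK]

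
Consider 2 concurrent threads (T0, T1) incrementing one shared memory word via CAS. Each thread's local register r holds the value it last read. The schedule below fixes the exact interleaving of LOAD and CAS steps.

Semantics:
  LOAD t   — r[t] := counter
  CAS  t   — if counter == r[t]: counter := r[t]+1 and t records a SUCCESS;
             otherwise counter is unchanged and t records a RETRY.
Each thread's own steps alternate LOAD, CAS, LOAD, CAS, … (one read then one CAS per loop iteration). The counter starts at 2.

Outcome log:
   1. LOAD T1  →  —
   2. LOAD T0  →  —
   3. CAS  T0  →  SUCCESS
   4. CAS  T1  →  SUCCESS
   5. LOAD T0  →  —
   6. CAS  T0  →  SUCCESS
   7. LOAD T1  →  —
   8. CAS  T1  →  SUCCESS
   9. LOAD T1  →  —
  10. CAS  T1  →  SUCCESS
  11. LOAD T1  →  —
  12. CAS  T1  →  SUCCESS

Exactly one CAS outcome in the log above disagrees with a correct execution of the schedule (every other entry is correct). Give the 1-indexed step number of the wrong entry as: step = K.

step = 4

Re-executing:
#1 T1 reads 2
#2 T0 reads 2
#3 T0 CAS(2→3) writes; counter now 3
#4 T1 CAS(2→3) fails; counter now 3
#5 T0 reads 3
#6 T0 CAS(3→4) writes; counter now 4
#7 T1 reads 4
#8 T1 CAS(4→5) writes; counter now 5
#9 T1 reads 5
#10 T1 CAS(5→6) writes; counter now 6
#11 T1 reads 6
#12 T1 CAS(6→7) writes; counter now 7
Log disagrees first at step 4.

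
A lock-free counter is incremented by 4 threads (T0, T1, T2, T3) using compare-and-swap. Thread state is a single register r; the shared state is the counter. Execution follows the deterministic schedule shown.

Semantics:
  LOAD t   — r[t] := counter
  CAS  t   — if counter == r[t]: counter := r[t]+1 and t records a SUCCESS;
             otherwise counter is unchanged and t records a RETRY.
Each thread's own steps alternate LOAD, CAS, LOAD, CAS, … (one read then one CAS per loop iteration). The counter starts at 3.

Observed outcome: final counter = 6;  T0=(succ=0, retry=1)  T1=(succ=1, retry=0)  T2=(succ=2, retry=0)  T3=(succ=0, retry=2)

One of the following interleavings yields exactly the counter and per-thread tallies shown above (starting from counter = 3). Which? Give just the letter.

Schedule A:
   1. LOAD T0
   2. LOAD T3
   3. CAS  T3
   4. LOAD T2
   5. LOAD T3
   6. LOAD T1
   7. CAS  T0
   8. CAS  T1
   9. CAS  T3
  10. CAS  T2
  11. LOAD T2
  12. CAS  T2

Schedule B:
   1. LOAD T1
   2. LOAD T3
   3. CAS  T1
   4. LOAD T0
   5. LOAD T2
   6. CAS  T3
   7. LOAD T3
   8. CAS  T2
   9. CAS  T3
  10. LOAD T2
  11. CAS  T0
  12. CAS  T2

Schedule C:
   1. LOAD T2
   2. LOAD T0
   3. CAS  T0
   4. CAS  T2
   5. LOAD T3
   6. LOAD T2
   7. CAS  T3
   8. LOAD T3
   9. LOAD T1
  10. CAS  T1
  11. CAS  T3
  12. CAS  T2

B

Tracing schedule B:
T1 LOAD — after: cnt=3, r=3 — load
T3 LOAD — after: cnt=3, r=3 — load
T1 CAS — after: cnt=4, r=3 — ok
T0 LOAD — after: cnt=4, r=4 — load
T2 LOAD — after: cnt=4, r=4 — load
T3 CAS — after: cnt=4, r=3 — retry
T3 LOAD — after: cnt=4, r=4 — load
T2 CAS — after: cnt=5, r=4 — ok
T3 CAS — after: cnt=5, r=4 — retry
T2 LOAD — after: cnt=5, r=5 — load
T0 CAS — after: cnt=5, r=4 — retry
T2 CAS — after: cnt=6, r=5 — ok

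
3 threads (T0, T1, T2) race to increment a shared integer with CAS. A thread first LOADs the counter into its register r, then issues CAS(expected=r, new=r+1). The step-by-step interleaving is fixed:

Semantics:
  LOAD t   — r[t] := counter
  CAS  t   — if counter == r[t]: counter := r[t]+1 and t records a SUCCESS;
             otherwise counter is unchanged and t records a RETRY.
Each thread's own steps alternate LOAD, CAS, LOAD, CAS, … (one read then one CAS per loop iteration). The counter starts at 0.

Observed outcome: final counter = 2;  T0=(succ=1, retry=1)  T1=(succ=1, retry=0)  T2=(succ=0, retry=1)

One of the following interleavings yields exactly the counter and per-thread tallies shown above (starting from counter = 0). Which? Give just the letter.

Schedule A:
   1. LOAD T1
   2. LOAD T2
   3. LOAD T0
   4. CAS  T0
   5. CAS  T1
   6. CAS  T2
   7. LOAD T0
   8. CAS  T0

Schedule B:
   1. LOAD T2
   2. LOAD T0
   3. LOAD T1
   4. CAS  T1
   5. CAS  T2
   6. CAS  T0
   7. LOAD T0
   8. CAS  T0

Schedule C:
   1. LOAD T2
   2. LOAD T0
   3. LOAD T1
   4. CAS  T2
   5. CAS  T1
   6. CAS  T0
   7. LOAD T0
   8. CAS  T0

Tracing schedule B:
step 1: T2 LOAD ⇒ load; ctr=0 reg=0
step 2: T0 LOAD ⇒ load; ctr=0 reg=0
step 3: T1 LOAD ⇒ load; ctr=0 reg=0
step 4: T1 CAS ⇒ ok; ctr=1 reg=0
step 5: T2 CAS ⇒ retry; ctr=1 reg=0
step 6: T0 CAS ⇒ retry; ctr=1 reg=0
step 7: T0 LOAD ⇒ load; ctr=1 reg=1
step 8: T0 CAS ⇒ ok; ctr=2 reg=1

B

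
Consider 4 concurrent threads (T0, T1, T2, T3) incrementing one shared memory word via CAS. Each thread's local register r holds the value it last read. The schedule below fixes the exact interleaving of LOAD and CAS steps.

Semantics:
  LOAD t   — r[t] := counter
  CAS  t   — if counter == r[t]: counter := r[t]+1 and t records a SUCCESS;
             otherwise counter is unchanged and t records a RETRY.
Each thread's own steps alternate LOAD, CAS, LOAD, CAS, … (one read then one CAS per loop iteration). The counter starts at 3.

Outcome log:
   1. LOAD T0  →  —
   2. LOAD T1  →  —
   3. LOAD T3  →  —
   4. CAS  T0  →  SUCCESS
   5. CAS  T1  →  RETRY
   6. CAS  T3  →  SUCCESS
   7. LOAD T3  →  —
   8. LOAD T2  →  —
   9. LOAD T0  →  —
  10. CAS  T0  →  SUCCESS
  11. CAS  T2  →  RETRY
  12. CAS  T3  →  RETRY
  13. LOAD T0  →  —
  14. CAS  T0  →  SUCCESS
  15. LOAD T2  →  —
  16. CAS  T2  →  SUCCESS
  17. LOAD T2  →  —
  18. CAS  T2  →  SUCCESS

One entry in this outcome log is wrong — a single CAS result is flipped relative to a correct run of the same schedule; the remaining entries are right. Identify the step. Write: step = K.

Reference trace:
step 1: T0 LOAD ⇒ load; ctr=3 reg=3
step 2: T1 LOAD ⇒ load; ctr=3 reg=3
step 3: T3 LOAD ⇒ load; ctr=3 reg=3
step 4: T0 CAS ⇒ ok; ctr=4 reg=3
step 5: T1 CAS ⇒ retry; ctr=4 reg=3
step 6: T3 CAS ⇒ retry; ctr=4 reg=3
step 7: T3 LOAD ⇒ load; ctr=4 reg=4
step 8: T2 LOAD ⇒ load; ctr=4 reg=4
step 9: T0 LOAD ⇒ load; ctr=4 reg=4
step 10: T0 CAS ⇒ ok; ctr=5 reg=4
step 11: T2 CAS ⇒ retry; ctr=5 reg=4
step 12: T3 CAS ⇒ retry; ctr=5 reg=4
step 13: T0 LOAD ⇒ load; ctr=5 reg=5
step 14: T0 CAS ⇒ ok; ctr=6 reg=5
step 15: T2 LOAD ⇒ load; ctr=6 reg=6
step 16: T2 CAS ⇒ ok; ctr=7 reg=6
step 17: T2 LOAD ⇒ load; ctr=7 reg=7
step 18: T2 CAS ⇒ ok; ctr=8 reg=7
Mismatch at 6.

step = 6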